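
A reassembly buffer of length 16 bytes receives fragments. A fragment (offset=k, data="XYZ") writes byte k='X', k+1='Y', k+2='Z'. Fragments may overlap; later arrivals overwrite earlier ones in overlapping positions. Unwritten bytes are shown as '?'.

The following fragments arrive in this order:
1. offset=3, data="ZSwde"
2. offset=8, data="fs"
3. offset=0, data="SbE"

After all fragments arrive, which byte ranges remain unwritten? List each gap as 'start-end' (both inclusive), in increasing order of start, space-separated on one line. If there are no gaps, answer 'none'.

Fragment 1: offset=3 len=5
Fragment 2: offset=8 len=2
Fragment 3: offset=0 len=3
Gaps: 10-15

Answer: 10-15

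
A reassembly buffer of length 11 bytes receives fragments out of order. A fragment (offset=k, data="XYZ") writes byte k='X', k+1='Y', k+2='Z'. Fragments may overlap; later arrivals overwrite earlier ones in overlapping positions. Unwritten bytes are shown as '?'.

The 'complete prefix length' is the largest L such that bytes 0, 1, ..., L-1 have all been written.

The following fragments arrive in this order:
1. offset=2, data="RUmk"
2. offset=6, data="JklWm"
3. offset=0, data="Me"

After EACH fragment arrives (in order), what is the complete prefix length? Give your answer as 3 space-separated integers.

Answer: 0 0 11

Derivation:
Fragment 1: offset=2 data="RUmk" -> buffer=??RUmk????? -> prefix_len=0
Fragment 2: offset=6 data="JklWm" -> buffer=??RUmkJklWm -> prefix_len=0
Fragment 3: offset=0 data="Me" -> buffer=MeRUmkJklWm -> prefix_len=11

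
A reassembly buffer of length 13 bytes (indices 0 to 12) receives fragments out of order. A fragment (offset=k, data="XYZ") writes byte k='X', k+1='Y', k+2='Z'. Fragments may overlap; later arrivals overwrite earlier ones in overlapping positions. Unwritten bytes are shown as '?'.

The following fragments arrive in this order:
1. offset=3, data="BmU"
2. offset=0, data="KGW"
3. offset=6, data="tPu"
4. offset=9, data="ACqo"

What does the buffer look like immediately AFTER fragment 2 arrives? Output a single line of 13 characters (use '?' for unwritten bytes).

Fragment 1: offset=3 data="BmU" -> buffer=???BmU???????
Fragment 2: offset=0 data="KGW" -> buffer=KGWBmU???????

Answer: KGWBmU???????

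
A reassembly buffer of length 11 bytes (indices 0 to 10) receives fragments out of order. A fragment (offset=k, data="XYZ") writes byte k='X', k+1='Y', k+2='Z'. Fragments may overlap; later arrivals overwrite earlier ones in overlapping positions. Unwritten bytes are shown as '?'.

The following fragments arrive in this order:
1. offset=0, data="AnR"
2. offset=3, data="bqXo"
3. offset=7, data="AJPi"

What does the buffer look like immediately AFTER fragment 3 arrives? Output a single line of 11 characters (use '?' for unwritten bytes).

Fragment 1: offset=0 data="AnR" -> buffer=AnR????????
Fragment 2: offset=3 data="bqXo" -> buffer=AnRbqXo????
Fragment 3: offset=7 data="AJPi" -> buffer=AnRbqXoAJPi

Answer: AnRbqXoAJPi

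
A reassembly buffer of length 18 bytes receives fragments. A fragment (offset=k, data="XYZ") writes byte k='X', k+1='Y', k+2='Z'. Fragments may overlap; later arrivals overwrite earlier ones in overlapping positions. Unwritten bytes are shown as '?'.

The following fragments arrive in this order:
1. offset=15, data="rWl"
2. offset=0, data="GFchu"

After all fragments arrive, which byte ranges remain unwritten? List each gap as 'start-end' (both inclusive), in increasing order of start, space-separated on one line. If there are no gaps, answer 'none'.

Answer: 5-14

Derivation:
Fragment 1: offset=15 len=3
Fragment 2: offset=0 len=5
Gaps: 5-14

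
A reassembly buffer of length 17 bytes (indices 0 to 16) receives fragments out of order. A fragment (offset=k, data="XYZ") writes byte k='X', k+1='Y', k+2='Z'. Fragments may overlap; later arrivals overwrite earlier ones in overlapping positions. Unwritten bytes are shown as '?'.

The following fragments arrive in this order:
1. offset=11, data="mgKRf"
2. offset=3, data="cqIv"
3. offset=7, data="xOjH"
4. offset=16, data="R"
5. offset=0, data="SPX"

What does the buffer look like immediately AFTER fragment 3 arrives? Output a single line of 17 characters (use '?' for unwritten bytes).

Fragment 1: offset=11 data="mgKRf" -> buffer=???????????mgKRf?
Fragment 2: offset=3 data="cqIv" -> buffer=???cqIv????mgKRf?
Fragment 3: offset=7 data="xOjH" -> buffer=???cqIvxOjHmgKRf?

Answer: ???cqIvxOjHmgKRf?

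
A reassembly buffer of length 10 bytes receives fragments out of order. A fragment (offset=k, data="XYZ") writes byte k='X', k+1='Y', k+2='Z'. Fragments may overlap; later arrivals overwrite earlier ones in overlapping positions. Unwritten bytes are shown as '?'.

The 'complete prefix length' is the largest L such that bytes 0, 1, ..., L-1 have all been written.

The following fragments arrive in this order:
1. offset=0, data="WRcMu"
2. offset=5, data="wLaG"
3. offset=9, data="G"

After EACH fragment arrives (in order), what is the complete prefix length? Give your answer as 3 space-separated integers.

Fragment 1: offset=0 data="WRcMu" -> buffer=WRcMu????? -> prefix_len=5
Fragment 2: offset=5 data="wLaG" -> buffer=WRcMuwLaG? -> prefix_len=9
Fragment 3: offset=9 data="G" -> buffer=WRcMuwLaGG -> prefix_len=10

Answer: 5 9 10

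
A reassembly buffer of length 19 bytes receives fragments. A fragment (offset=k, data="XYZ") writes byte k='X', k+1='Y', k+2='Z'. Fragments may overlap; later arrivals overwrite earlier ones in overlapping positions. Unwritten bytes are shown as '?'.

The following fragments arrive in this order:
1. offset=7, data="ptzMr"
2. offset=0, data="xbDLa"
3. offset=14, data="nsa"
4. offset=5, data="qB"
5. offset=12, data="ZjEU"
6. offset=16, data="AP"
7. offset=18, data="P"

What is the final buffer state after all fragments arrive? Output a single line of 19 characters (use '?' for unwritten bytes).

Answer: xbDLaqBptzMrZjEUAPP

Derivation:
Fragment 1: offset=7 data="ptzMr" -> buffer=???????ptzMr???????
Fragment 2: offset=0 data="xbDLa" -> buffer=xbDLa??ptzMr???????
Fragment 3: offset=14 data="nsa" -> buffer=xbDLa??ptzMr??nsa??
Fragment 4: offset=5 data="qB" -> buffer=xbDLaqBptzMr??nsa??
Fragment 5: offset=12 data="ZjEU" -> buffer=xbDLaqBptzMrZjEUa??
Fragment 6: offset=16 data="AP" -> buffer=xbDLaqBptzMrZjEUAP?
Fragment 7: offset=18 data="P" -> buffer=xbDLaqBptzMrZjEUAPP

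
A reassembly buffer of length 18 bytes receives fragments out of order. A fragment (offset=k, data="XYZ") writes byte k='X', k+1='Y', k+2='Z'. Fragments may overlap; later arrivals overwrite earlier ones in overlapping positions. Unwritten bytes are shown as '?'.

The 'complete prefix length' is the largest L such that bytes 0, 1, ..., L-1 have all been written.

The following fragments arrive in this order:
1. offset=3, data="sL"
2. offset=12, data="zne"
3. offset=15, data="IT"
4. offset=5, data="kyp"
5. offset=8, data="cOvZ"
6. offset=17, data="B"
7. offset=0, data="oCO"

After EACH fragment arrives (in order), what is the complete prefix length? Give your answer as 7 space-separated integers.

Answer: 0 0 0 0 0 0 18

Derivation:
Fragment 1: offset=3 data="sL" -> buffer=???sL????????????? -> prefix_len=0
Fragment 2: offset=12 data="zne" -> buffer=???sL???????zne??? -> prefix_len=0
Fragment 3: offset=15 data="IT" -> buffer=???sL???????zneIT? -> prefix_len=0
Fragment 4: offset=5 data="kyp" -> buffer=???sLkyp????zneIT? -> prefix_len=0
Fragment 5: offset=8 data="cOvZ" -> buffer=???sLkypcOvZzneIT? -> prefix_len=0
Fragment 6: offset=17 data="B" -> buffer=???sLkypcOvZzneITB -> prefix_len=0
Fragment 7: offset=0 data="oCO" -> buffer=oCOsLkypcOvZzneITB -> prefix_len=18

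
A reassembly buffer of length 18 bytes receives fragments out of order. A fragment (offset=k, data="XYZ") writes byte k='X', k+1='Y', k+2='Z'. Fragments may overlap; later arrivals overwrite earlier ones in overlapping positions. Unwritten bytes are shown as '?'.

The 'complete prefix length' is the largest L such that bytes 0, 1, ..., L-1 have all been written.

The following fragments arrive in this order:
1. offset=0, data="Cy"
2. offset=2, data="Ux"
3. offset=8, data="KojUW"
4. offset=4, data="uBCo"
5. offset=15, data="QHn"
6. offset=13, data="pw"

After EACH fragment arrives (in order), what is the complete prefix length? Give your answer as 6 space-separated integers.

Answer: 2 4 4 13 13 18

Derivation:
Fragment 1: offset=0 data="Cy" -> buffer=Cy???????????????? -> prefix_len=2
Fragment 2: offset=2 data="Ux" -> buffer=CyUx?????????????? -> prefix_len=4
Fragment 3: offset=8 data="KojUW" -> buffer=CyUx????KojUW????? -> prefix_len=4
Fragment 4: offset=4 data="uBCo" -> buffer=CyUxuBCoKojUW????? -> prefix_len=13
Fragment 5: offset=15 data="QHn" -> buffer=CyUxuBCoKojUW??QHn -> prefix_len=13
Fragment 6: offset=13 data="pw" -> buffer=CyUxuBCoKojUWpwQHn -> prefix_len=18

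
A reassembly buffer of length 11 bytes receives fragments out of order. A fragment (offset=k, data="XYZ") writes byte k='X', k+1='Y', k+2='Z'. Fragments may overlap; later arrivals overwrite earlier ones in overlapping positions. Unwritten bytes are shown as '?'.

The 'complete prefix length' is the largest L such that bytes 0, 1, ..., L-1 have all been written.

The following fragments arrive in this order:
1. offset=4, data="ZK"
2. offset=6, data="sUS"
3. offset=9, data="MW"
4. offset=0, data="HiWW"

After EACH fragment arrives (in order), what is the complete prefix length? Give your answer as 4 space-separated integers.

Answer: 0 0 0 11

Derivation:
Fragment 1: offset=4 data="ZK" -> buffer=????ZK????? -> prefix_len=0
Fragment 2: offset=6 data="sUS" -> buffer=????ZKsUS?? -> prefix_len=0
Fragment 3: offset=9 data="MW" -> buffer=????ZKsUSMW -> prefix_len=0
Fragment 4: offset=0 data="HiWW" -> buffer=HiWWZKsUSMW -> prefix_len=11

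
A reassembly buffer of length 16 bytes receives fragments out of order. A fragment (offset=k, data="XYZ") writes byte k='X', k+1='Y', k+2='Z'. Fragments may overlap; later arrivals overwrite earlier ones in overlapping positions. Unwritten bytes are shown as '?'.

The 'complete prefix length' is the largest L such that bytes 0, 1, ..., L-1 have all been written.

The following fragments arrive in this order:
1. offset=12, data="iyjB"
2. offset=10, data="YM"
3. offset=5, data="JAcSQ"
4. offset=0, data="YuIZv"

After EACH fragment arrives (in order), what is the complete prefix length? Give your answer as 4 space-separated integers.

Answer: 0 0 0 16

Derivation:
Fragment 1: offset=12 data="iyjB" -> buffer=????????????iyjB -> prefix_len=0
Fragment 2: offset=10 data="YM" -> buffer=??????????YMiyjB -> prefix_len=0
Fragment 3: offset=5 data="JAcSQ" -> buffer=?????JAcSQYMiyjB -> prefix_len=0
Fragment 4: offset=0 data="YuIZv" -> buffer=YuIZvJAcSQYMiyjB -> prefix_len=16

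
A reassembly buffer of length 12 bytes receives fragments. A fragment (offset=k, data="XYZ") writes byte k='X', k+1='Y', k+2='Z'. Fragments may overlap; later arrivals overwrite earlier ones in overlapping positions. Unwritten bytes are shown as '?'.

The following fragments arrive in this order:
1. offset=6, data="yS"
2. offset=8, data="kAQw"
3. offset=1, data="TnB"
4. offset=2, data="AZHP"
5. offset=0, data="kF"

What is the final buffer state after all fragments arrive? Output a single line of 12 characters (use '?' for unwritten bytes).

Answer: kFAZHPySkAQw

Derivation:
Fragment 1: offset=6 data="yS" -> buffer=??????yS????
Fragment 2: offset=8 data="kAQw" -> buffer=??????ySkAQw
Fragment 3: offset=1 data="TnB" -> buffer=?TnB??ySkAQw
Fragment 4: offset=2 data="AZHP" -> buffer=?TAZHPySkAQw
Fragment 5: offset=0 data="kF" -> buffer=kFAZHPySkAQw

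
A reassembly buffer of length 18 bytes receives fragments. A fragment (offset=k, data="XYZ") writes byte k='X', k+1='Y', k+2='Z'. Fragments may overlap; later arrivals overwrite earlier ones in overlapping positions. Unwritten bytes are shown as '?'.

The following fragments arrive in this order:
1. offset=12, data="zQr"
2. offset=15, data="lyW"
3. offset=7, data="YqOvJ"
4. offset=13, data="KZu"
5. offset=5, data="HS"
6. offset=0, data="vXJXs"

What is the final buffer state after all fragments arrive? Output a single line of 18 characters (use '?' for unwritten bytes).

Answer: vXJXsHSYqOvJzKZuyW

Derivation:
Fragment 1: offset=12 data="zQr" -> buffer=????????????zQr???
Fragment 2: offset=15 data="lyW" -> buffer=????????????zQrlyW
Fragment 3: offset=7 data="YqOvJ" -> buffer=???????YqOvJzQrlyW
Fragment 4: offset=13 data="KZu" -> buffer=???????YqOvJzKZuyW
Fragment 5: offset=5 data="HS" -> buffer=?????HSYqOvJzKZuyW
Fragment 6: offset=0 data="vXJXs" -> buffer=vXJXsHSYqOvJzKZuyW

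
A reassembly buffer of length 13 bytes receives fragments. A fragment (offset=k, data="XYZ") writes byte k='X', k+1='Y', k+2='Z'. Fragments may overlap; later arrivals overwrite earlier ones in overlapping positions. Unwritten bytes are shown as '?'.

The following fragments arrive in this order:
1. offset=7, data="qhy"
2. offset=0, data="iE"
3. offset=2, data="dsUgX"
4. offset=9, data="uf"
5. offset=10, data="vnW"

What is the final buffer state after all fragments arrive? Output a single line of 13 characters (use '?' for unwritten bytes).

Answer: iEdsUgXqhuvnW

Derivation:
Fragment 1: offset=7 data="qhy" -> buffer=???????qhy???
Fragment 2: offset=0 data="iE" -> buffer=iE?????qhy???
Fragment 3: offset=2 data="dsUgX" -> buffer=iEdsUgXqhy???
Fragment 4: offset=9 data="uf" -> buffer=iEdsUgXqhuf??
Fragment 5: offset=10 data="vnW" -> buffer=iEdsUgXqhuvnW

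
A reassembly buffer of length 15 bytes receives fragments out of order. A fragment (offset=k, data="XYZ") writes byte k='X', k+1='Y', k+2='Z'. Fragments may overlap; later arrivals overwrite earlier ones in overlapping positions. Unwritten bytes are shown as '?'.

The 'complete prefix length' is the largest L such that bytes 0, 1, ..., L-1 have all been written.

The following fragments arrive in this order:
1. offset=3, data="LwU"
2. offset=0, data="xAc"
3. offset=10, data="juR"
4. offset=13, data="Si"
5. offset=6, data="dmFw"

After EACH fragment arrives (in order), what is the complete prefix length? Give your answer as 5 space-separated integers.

Answer: 0 6 6 6 15

Derivation:
Fragment 1: offset=3 data="LwU" -> buffer=???LwU????????? -> prefix_len=0
Fragment 2: offset=0 data="xAc" -> buffer=xAcLwU????????? -> prefix_len=6
Fragment 3: offset=10 data="juR" -> buffer=xAcLwU????juR?? -> prefix_len=6
Fragment 4: offset=13 data="Si" -> buffer=xAcLwU????juRSi -> prefix_len=6
Fragment 5: offset=6 data="dmFw" -> buffer=xAcLwUdmFwjuRSi -> prefix_len=15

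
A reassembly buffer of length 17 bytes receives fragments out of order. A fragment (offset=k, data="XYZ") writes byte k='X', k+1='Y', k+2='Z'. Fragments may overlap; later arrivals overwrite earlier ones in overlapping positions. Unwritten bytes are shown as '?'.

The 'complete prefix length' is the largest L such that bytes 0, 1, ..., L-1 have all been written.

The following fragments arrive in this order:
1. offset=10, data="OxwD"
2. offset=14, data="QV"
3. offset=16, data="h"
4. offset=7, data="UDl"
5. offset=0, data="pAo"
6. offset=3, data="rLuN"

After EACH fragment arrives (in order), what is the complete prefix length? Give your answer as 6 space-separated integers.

Answer: 0 0 0 0 3 17

Derivation:
Fragment 1: offset=10 data="OxwD" -> buffer=??????????OxwD??? -> prefix_len=0
Fragment 2: offset=14 data="QV" -> buffer=??????????OxwDQV? -> prefix_len=0
Fragment 3: offset=16 data="h" -> buffer=??????????OxwDQVh -> prefix_len=0
Fragment 4: offset=7 data="UDl" -> buffer=???????UDlOxwDQVh -> prefix_len=0
Fragment 5: offset=0 data="pAo" -> buffer=pAo????UDlOxwDQVh -> prefix_len=3
Fragment 6: offset=3 data="rLuN" -> buffer=pAorLuNUDlOxwDQVh -> prefix_len=17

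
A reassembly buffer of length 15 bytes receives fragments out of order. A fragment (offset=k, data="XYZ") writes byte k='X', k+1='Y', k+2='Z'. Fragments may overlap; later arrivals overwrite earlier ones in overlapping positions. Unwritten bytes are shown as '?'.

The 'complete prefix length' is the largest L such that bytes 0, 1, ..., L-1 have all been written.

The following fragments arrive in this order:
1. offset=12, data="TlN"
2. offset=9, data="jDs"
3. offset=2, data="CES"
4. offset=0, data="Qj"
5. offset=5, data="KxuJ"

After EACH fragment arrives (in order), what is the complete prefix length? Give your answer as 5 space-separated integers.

Answer: 0 0 0 5 15

Derivation:
Fragment 1: offset=12 data="TlN" -> buffer=????????????TlN -> prefix_len=0
Fragment 2: offset=9 data="jDs" -> buffer=?????????jDsTlN -> prefix_len=0
Fragment 3: offset=2 data="CES" -> buffer=??CES????jDsTlN -> prefix_len=0
Fragment 4: offset=0 data="Qj" -> buffer=QjCES????jDsTlN -> prefix_len=5
Fragment 5: offset=5 data="KxuJ" -> buffer=QjCESKxuJjDsTlN -> prefix_len=15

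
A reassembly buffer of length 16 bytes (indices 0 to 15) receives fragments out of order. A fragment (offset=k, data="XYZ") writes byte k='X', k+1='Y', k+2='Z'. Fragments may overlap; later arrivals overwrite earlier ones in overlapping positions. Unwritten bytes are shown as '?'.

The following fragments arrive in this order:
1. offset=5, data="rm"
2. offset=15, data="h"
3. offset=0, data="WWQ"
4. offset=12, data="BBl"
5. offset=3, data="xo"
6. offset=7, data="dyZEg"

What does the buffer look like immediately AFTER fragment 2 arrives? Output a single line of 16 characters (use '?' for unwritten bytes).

Answer: ?????rm????????h

Derivation:
Fragment 1: offset=5 data="rm" -> buffer=?????rm?????????
Fragment 2: offset=15 data="h" -> buffer=?????rm????????h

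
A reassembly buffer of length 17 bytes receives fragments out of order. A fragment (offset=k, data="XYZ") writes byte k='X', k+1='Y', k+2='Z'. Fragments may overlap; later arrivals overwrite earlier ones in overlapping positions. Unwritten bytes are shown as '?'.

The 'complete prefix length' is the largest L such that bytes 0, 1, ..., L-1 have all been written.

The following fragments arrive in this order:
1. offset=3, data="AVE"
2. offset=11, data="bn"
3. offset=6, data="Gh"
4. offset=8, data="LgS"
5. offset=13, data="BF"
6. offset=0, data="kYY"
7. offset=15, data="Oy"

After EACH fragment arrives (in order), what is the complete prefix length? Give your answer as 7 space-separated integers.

Fragment 1: offset=3 data="AVE" -> buffer=???AVE??????????? -> prefix_len=0
Fragment 2: offset=11 data="bn" -> buffer=???AVE?????bn???? -> prefix_len=0
Fragment 3: offset=6 data="Gh" -> buffer=???AVEGh???bn???? -> prefix_len=0
Fragment 4: offset=8 data="LgS" -> buffer=???AVEGhLgSbn???? -> prefix_len=0
Fragment 5: offset=13 data="BF" -> buffer=???AVEGhLgSbnBF?? -> prefix_len=0
Fragment 6: offset=0 data="kYY" -> buffer=kYYAVEGhLgSbnBF?? -> prefix_len=15
Fragment 7: offset=15 data="Oy" -> buffer=kYYAVEGhLgSbnBFOy -> prefix_len=17

Answer: 0 0 0 0 0 15 17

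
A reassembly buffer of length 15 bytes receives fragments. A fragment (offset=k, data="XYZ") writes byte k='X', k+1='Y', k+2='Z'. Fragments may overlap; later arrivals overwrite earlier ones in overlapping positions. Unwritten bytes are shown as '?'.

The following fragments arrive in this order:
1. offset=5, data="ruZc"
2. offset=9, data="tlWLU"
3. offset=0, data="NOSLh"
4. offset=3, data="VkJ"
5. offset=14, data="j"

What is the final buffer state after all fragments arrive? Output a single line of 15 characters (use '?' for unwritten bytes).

Answer: NOSVkJuZctlWLUj

Derivation:
Fragment 1: offset=5 data="ruZc" -> buffer=?????ruZc??????
Fragment 2: offset=9 data="tlWLU" -> buffer=?????ruZctlWLU?
Fragment 3: offset=0 data="NOSLh" -> buffer=NOSLhruZctlWLU?
Fragment 4: offset=3 data="VkJ" -> buffer=NOSVkJuZctlWLU?
Fragment 5: offset=14 data="j" -> buffer=NOSVkJuZctlWLUj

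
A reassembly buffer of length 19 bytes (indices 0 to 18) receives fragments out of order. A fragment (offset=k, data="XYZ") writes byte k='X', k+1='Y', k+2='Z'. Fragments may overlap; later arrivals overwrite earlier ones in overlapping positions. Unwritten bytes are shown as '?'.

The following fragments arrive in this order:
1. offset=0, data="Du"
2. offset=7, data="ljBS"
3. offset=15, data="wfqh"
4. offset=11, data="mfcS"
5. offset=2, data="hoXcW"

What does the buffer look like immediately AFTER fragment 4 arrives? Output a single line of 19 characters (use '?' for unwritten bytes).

Answer: Du?????ljBSmfcSwfqh

Derivation:
Fragment 1: offset=0 data="Du" -> buffer=Du?????????????????
Fragment 2: offset=7 data="ljBS" -> buffer=Du?????ljBS????????
Fragment 3: offset=15 data="wfqh" -> buffer=Du?????ljBS????wfqh
Fragment 4: offset=11 data="mfcS" -> buffer=Du?????ljBSmfcSwfqh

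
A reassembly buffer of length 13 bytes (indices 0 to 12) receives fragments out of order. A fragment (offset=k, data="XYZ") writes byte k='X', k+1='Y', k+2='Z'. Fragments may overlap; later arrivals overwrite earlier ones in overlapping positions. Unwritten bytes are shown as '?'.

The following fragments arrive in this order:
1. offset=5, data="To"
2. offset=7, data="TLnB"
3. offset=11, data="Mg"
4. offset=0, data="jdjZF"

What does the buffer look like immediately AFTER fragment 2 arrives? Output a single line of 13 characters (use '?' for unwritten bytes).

Answer: ?????ToTLnB??

Derivation:
Fragment 1: offset=5 data="To" -> buffer=?????To??????
Fragment 2: offset=7 data="TLnB" -> buffer=?????ToTLnB??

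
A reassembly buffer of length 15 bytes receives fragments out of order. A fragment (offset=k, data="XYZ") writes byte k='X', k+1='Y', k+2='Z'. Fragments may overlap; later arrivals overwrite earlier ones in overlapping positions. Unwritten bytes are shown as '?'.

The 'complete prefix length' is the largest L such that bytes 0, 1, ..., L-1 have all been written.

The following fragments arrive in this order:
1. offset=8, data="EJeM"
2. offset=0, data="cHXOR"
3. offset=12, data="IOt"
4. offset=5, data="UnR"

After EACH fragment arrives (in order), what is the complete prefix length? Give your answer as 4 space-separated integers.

Answer: 0 5 5 15

Derivation:
Fragment 1: offset=8 data="EJeM" -> buffer=????????EJeM??? -> prefix_len=0
Fragment 2: offset=0 data="cHXOR" -> buffer=cHXOR???EJeM??? -> prefix_len=5
Fragment 3: offset=12 data="IOt" -> buffer=cHXOR???EJeMIOt -> prefix_len=5
Fragment 4: offset=5 data="UnR" -> buffer=cHXORUnREJeMIOt -> prefix_len=15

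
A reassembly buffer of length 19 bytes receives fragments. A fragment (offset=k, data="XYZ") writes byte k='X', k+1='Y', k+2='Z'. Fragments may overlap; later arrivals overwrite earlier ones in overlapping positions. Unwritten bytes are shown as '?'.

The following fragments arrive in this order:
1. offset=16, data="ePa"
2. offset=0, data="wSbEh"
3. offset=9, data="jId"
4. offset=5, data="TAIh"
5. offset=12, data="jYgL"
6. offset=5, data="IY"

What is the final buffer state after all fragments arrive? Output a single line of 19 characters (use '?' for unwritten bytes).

Fragment 1: offset=16 data="ePa" -> buffer=????????????????ePa
Fragment 2: offset=0 data="wSbEh" -> buffer=wSbEh???????????ePa
Fragment 3: offset=9 data="jId" -> buffer=wSbEh????jId????ePa
Fragment 4: offset=5 data="TAIh" -> buffer=wSbEhTAIhjId????ePa
Fragment 5: offset=12 data="jYgL" -> buffer=wSbEhTAIhjIdjYgLePa
Fragment 6: offset=5 data="IY" -> buffer=wSbEhIYIhjIdjYgLePa

Answer: wSbEhIYIhjIdjYgLePa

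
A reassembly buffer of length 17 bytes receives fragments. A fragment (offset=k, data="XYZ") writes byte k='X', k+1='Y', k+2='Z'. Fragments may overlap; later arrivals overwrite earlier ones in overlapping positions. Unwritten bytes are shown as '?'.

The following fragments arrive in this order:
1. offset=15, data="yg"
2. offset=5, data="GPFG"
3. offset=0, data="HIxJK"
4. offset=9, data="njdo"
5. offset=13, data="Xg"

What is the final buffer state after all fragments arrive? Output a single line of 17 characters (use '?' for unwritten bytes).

Answer: HIxJKGPFGnjdoXgyg

Derivation:
Fragment 1: offset=15 data="yg" -> buffer=???????????????yg
Fragment 2: offset=5 data="GPFG" -> buffer=?????GPFG??????yg
Fragment 3: offset=0 data="HIxJK" -> buffer=HIxJKGPFG??????yg
Fragment 4: offset=9 data="njdo" -> buffer=HIxJKGPFGnjdo??yg
Fragment 5: offset=13 data="Xg" -> buffer=HIxJKGPFGnjdoXgyg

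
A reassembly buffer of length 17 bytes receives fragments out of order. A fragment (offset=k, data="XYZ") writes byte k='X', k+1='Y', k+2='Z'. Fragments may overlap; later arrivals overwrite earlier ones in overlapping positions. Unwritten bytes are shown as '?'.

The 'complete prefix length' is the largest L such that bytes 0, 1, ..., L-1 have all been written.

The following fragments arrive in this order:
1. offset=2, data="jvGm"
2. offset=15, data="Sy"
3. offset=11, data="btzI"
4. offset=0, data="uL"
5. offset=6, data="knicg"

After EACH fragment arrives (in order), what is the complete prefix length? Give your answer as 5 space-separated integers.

Fragment 1: offset=2 data="jvGm" -> buffer=??jvGm??????????? -> prefix_len=0
Fragment 2: offset=15 data="Sy" -> buffer=??jvGm?????????Sy -> prefix_len=0
Fragment 3: offset=11 data="btzI" -> buffer=??jvGm?????btzISy -> prefix_len=0
Fragment 4: offset=0 data="uL" -> buffer=uLjvGm?????btzISy -> prefix_len=6
Fragment 5: offset=6 data="knicg" -> buffer=uLjvGmknicgbtzISy -> prefix_len=17

Answer: 0 0 0 6 17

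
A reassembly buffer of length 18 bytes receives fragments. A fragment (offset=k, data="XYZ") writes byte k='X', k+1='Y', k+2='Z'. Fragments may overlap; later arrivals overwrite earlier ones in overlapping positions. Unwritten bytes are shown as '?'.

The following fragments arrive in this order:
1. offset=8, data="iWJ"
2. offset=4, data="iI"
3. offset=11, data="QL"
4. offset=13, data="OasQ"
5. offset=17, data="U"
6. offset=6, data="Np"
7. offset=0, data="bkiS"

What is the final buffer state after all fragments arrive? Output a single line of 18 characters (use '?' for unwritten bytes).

Answer: bkiSiINpiWJQLOasQU

Derivation:
Fragment 1: offset=8 data="iWJ" -> buffer=????????iWJ???????
Fragment 2: offset=4 data="iI" -> buffer=????iI??iWJ???????
Fragment 3: offset=11 data="QL" -> buffer=????iI??iWJQL?????
Fragment 4: offset=13 data="OasQ" -> buffer=????iI??iWJQLOasQ?
Fragment 5: offset=17 data="U" -> buffer=????iI??iWJQLOasQU
Fragment 6: offset=6 data="Np" -> buffer=????iINpiWJQLOasQU
Fragment 7: offset=0 data="bkiS" -> buffer=bkiSiINpiWJQLOasQU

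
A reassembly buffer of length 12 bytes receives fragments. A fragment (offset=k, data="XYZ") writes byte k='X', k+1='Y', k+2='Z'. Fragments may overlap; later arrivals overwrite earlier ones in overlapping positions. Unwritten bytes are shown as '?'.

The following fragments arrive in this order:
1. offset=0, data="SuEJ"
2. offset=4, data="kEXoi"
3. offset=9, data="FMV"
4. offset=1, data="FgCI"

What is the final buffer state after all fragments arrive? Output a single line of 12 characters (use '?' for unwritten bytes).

Answer: SFgCIEXoiFMV

Derivation:
Fragment 1: offset=0 data="SuEJ" -> buffer=SuEJ????????
Fragment 2: offset=4 data="kEXoi" -> buffer=SuEJkEXoi???
Fragment 3: offset=9 data="FMV" -> buffer=SuEJkEXoiFMV
Fragment 4: offset=1 data="FgCI" -> buffer=SFgCIEXoiFMV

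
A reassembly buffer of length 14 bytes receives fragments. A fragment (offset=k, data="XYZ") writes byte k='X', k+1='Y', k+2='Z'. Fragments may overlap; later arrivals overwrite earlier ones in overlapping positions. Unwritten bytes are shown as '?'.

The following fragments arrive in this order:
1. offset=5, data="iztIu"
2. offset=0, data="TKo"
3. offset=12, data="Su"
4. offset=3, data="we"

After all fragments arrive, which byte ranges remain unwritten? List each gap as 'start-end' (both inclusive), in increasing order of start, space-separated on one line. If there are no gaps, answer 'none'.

Fragment 1: offset=5 len=5
Fragment 2: offset=0 len=3
Fragment 3: offset=12 len=2
Fragment 4: offset=3 len=2
Gaps: 10-11

Answer: 10-11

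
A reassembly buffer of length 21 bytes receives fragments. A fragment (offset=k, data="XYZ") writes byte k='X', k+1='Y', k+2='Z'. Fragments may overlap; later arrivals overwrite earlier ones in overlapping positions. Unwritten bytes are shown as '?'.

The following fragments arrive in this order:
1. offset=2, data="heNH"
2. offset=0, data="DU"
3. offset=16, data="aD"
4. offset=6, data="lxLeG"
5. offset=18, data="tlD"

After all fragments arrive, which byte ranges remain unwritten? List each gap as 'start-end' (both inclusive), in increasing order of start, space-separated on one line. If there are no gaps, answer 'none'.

Answer: 11-15

Derivation:
Fragment 1: offset=2 len=4
Fragment 2: offset=0 len=2
Fragment 3: offset=16 len=2
Fragment 4: offset=6 len=5
Fragment 5: offset=18 len=3
Gaps: 11-15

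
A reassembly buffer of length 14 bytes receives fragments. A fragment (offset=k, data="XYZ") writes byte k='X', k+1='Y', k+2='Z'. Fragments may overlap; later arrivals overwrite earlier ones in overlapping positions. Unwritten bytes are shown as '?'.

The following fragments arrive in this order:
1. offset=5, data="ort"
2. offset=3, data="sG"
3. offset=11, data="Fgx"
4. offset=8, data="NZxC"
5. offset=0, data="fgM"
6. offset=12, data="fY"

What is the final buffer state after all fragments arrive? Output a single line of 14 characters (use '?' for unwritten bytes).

Answer: fgMsGortNZxCfY

Derivation:
Fragment 1: offset=5 data="ort" -> buffer=?????ort??????
Fragment 2: offset=3 data="sG" -> buffer=???sGort??????
Fragment 3: offset=11 data="Fgx" -> buffer=???sGort???Fgx
Fragment 4: offset=8 data="NZxC" -> buffer=???sGortNZxCgx
Fragment 5: offset=0 data="fgM" -> buffer=fgMsGortNZxCgx
Fragment 6: offset=12 data="fY" -> buffer=fgMsGortNZxCfY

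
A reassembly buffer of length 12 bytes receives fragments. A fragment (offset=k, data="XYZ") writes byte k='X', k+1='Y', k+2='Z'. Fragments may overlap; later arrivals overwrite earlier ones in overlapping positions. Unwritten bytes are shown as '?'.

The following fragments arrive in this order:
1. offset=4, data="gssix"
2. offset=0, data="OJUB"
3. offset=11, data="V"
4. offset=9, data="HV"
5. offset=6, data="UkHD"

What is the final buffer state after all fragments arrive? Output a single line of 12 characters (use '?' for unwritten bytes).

Answer: OJUBgsUkHDVV

Derivation:
Fragment 1: offset=4 data="gssix" -> buffer=????gssix???
Fragment 2: offset=0 data="OJUB" -> buffer=OJUBgssix???
Fragment 3: offset=11 data="V" -> buffer=OJUBgssix??V
Fragment 4: offset=9 data="HV" -> buffer=OJUBgssixHVV
Fragment 5: offset=6 data="UkHD" -> buffer=OJUBgsUkHDVV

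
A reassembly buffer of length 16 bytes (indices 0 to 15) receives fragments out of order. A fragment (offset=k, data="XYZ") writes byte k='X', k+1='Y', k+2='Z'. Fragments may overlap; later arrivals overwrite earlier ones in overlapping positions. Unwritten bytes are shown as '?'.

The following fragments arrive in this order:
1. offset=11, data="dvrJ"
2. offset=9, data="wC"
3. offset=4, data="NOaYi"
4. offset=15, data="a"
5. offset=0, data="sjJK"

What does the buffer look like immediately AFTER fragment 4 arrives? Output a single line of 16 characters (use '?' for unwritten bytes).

Answer: ????NOaYiwCdvrJa

Derivation:
Fragment 1: offset=11 data="dvrJ" -> buffer=???????????dvrJ?
Fragment 2: offset=9 data="wC" -> buffer=?????????wCdvrJ?
Fragment 3: offset=4 data="NOaYi" -> buffer=????NOaYiwCdvrJ?
Fragment 4: offset=15 data="a" -> buffer=????NOaYiwCdvrJa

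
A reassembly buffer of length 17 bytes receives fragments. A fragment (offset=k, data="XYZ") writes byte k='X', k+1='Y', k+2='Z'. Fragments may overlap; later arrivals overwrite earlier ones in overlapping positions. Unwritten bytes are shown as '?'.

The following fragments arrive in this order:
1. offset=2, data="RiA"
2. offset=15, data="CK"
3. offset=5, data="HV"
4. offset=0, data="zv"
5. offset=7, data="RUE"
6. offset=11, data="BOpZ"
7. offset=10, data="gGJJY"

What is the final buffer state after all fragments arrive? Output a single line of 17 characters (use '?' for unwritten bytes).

Answer: zvRiAHVRUEgGJJYCK

Derivation:
Fragment 1: offset=2 data="RiA" -> buffer=??RiA????????????
Fragment 2: offset=15 data="CK" -> buffer=??RiA??????????CK
Fragment 3: offset=5 data="HV" -> buffer=??RiAHV????????CK
Fragment 4: offset=0 data="zv" -> buffer=zvRiAHV????????CK
Fragment 5: offset=7 data="RUE" -> buffer=zvRiAHVRUE?????CK
Fragment 6: offset=11 data="BOpZ" -> buffer=zvRiAHVRUE?BOpZCK
Fragment 7: offset=10 data="gGJJY" -> buffer=zvRiAHVRUEgGJJYCK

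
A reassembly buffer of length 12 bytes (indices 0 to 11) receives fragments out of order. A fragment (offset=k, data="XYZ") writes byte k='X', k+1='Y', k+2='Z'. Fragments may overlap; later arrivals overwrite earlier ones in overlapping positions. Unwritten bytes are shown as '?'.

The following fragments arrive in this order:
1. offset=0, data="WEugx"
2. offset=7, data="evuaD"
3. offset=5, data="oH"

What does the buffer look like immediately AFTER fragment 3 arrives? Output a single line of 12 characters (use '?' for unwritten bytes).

Answer: WEugxoHevuaD

Derivation:
Fragment 1: offset=0 data="WEugx" -> buffer=WEugx???????
Fragment 2: offset=7 data="evuaD" -> buffer=WEugx??evuaD
Fragment 3: offset=5 data="oH" -> buffer=WEugxoHevuaD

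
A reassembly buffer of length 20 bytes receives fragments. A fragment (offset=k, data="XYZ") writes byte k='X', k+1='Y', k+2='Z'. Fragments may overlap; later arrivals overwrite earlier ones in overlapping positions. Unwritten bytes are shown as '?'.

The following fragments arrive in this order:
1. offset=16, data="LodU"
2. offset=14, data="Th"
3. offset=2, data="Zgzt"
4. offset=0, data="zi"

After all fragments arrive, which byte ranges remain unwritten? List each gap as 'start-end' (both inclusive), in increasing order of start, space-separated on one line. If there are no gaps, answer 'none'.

Answer: 6-13

Derivation:
Fragment 1: offset=16 len=4
Fragment 2: offset=14 len=2
Fragment 3: offset=2 len=4
Fragment 4: offset=0 len=2
Gaps: 6-13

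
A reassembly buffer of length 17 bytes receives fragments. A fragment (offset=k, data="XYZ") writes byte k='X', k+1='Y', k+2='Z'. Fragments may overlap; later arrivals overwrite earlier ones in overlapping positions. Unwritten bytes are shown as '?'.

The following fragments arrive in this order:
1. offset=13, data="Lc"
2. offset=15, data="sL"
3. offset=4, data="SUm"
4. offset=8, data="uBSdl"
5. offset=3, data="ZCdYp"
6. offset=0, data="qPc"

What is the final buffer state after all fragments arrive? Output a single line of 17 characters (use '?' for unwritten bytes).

Fragment 1: offset=13 data="Lc" -> buffer=?????????????Lc??
Fragment 2: offset=15 data="sL" -> buffer=?????????????LcsL
Fragment 3: offset=4 data="SUm" -> buffer=????SUm??????LcsL
Fragment 4: offset=8 data="uBSdl" -> buffer=????SUm?uBSdlLcsL
Fragment 5: offset=3 data="ZCdYp" -> buffer=???ZCdYpuBSdlLcsL
Fragment 6: offset=0 data="qPc" -> buffer=qPcZCdYpuBSdlLcsL

Answer: qPcZCdYpuBSdlLcsL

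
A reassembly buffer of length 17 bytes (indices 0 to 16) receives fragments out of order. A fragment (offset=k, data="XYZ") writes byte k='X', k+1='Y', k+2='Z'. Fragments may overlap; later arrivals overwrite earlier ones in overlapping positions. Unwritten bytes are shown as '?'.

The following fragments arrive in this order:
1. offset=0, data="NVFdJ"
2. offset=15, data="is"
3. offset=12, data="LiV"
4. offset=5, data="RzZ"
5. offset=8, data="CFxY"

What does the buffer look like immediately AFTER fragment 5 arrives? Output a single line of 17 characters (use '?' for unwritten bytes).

Fragment 1: offset=0 data="NVFdJ" -> buffer=NVFdJ????????????
Fragment 2: offset=15 data="is" -> buffer=NVFdJ??????????is
Fragment 3: offset=12 data="LiV" -> buffer=NVFdJ???????LiVis
Fragment 4: offset=5 data="RzZ" -> buffer=NVFdJRzZ????LiVis
Fragment 5: offset=8 data="CFxY" -> buffer=NVFdJRzZCFxYLiVis

Answer: NVFdJRzZCFxYLiVis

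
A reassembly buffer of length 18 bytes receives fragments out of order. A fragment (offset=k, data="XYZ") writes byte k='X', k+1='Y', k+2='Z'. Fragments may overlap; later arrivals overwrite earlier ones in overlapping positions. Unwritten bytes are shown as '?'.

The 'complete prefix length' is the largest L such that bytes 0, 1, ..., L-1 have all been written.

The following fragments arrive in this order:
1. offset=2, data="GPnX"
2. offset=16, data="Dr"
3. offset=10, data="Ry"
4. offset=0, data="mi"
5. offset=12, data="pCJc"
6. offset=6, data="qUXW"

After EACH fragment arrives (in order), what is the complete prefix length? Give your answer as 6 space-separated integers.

Fragment 1: offset=2 data="GPnX" -> buffer=??GPnX???????????? -> prefix_len=0
Fragment 2: offset=16 data="Dr" -> buffer=??GPnX??????????Dr -> prefix_len=0
Fragment 3: offset=10 data="Ry" -> buffer=??GPnX????Ry????Dr -> prefix_len=0
Fragment 4: offset=0 data="mi" -> buffer=miGPnX????Ry????Dr -> prefix_len=6
Fragment 5: offset=12 data="pCJc" -> buffer=miGPnX????RypCJcDr -> prefix_len=6
Fragment 6: offset=6 data="qUXW" -> buffer=miGPnXqUXWRypCJcDr -> prefix_len=18

Answer: 0 0 0 6 6 18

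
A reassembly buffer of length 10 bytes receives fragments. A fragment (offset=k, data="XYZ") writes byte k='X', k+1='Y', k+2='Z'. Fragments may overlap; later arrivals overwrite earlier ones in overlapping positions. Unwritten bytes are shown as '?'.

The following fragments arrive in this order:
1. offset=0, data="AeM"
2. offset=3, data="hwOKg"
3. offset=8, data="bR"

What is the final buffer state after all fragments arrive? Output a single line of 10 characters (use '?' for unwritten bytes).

Fragment 1: offset=0 data="AeM" -> buffer=AeM???????
Fragment 2: offset=3 data="hwOKg" -> buffer=AeMhwOKg??
Fragment 3: offset=8 data="bR" -> buffer=AeMhwOKgbR

Answer: AeMhwOKgbR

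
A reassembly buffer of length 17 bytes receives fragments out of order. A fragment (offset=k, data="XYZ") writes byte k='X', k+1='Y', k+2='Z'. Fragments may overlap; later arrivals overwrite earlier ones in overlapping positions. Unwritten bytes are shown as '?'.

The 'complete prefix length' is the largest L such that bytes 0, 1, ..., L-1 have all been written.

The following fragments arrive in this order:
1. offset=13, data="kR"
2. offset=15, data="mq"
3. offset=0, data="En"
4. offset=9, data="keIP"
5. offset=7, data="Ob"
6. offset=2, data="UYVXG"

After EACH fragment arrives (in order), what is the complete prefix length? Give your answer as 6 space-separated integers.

Answer: 0 0 2 2 2 17

Derivation:
Fragment 1: offset=13 data="kR" -> buffer=?????????????kR?? -> prefix_len=0
Fragment 2: offset=15 data="mq" -> buffer=?????????????kRmq -> prefix_len=0
Fragment 3: offset=0 data="En" -> buffer=En???????????kRmq -> prefix_len=2
Fragment 4: offset=9 data="keIP" -> buffer=En???????keIPkRmq -> prefix_len=2
Fragment 5: offset=7 data="Ob" -> buffer=En?????ObkeIPkRmq -> prefix_len=2
Fragment 6: offset=2 data="UYVXG" -> buffer=EnUYVXGObkeIPkRmq -> prefix_len=17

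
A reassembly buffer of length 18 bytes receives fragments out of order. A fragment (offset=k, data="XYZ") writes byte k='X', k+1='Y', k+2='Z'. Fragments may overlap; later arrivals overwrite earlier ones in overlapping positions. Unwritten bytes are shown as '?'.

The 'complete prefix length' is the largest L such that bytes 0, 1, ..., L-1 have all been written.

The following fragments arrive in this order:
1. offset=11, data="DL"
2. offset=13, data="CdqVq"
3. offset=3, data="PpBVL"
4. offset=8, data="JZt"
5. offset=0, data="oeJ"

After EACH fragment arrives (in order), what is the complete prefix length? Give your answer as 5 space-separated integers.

Fragment 1: offset=11 data="DL" -> buffer=???????????DL????? -> prefix_len=0
Fragment 2: offset=13 data="CdqVq" -> buffer=???????????DLCdqVq -> prefix_len=0
Fragment 3: offset=3 data="PpBVL" -> buffer=???PpBVL???DLCdqVq -> prefix_len=0
Fragment 4: offset=8 data="JZt" -> buffer=???PpBVLJZtDLCdqVq -> prefix_len=0
Fragment 5: offset=0 data="oeJ" -> buffer=oeJPpBVLJZtDLCdqVq -> prefix_len=18

Answer: 0 0 0 0 18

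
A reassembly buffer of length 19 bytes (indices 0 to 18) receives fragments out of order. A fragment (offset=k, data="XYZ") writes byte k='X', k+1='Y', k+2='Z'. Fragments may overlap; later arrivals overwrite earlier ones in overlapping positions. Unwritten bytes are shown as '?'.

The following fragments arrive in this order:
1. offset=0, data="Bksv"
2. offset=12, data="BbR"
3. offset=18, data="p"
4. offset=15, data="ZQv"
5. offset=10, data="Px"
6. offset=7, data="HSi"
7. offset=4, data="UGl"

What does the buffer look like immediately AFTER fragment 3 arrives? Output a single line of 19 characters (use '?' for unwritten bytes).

Fragment 1: offset=0 data="Bksv" -> buffer=Bksv???????????????
Fragment 2: offset=12 data="BbR" -> buffer=Bksv????????BbR????
Fragment 3: offset=18 data="p" -> buffer=Bksv????????BbR???p

Answer: Bksv????????BbR???p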